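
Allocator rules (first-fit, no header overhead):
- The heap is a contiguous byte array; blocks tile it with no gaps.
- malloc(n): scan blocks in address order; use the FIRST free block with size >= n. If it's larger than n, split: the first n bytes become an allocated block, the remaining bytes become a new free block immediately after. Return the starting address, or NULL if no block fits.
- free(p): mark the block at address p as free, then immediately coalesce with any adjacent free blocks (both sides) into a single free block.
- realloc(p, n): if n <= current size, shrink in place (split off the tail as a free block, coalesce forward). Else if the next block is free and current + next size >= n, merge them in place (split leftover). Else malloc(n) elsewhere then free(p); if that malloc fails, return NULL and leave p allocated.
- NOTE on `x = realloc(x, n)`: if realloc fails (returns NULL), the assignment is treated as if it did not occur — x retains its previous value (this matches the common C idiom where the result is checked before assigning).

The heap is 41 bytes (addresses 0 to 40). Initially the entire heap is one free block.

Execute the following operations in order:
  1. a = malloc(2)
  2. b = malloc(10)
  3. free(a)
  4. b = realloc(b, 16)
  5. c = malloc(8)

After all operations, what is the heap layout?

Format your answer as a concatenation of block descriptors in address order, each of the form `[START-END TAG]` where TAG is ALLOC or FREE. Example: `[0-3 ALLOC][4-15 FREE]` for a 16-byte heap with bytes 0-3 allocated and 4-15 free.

Op 1: a = malloc(2) -> a = 0; heap: [0-1 ALLOC][2-40 FREE]
Op 2: b = malloc(10) -> b = 2; heap: [0-1 ALLOC][2-11 ALLOC][12-40 FREE]
Op 3: free(a) -> (freed a); heap: [0-1 FREE][2-11 ALLOC][12-40 FREE]
Op 4: b = realloc(b, 16) -> b = 2; heap: [0-1 FREE][2-17 ALLOC][18-40 FREE]
Op 5: c = malloc(8) -> c = 18; heap: [0-1 FREE][2-17 ALLOC][18-25 ALLOC][26-40 FREE]

Answer: [0-1 FREE][2-17 ALLOC][18-25 ALLOC][26-40 FREE]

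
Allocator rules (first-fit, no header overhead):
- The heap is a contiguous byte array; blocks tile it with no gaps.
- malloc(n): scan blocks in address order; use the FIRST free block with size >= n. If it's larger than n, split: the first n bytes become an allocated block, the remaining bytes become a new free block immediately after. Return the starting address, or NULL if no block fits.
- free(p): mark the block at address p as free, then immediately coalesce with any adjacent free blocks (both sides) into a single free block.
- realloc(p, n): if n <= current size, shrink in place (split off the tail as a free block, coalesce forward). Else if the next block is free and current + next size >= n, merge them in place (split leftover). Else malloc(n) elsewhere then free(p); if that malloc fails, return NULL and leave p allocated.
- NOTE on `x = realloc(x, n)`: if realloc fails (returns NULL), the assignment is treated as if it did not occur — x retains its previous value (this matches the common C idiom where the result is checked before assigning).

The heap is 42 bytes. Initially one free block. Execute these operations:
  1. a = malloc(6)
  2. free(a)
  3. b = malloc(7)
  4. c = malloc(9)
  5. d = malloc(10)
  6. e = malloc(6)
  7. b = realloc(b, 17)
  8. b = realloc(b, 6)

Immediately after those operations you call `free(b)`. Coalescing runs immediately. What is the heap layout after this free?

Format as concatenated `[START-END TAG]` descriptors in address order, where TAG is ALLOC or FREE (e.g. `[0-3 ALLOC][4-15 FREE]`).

Answer: [0-6 FREE][7-15 ALLOC][16-25 ALLOC][26-31 ALLOC][32-41 FREE]

Derivation:
Op 1: a = malloc(6) -> a = 0; heap: [0-5 ALLOC][6-41 FREE]
Op 2: free(a) -> (freed a); heap: [0-41 FREE]
Op 3: b = malloc(7) -> b = 0; heap: [0-6 ALLOC][7-41 FREE]
Op 4: c = malloc(9) -> c = 7; heap: [0-6 ALLOC][7-15 ALLOC][16-41 FREE]
Op 5: d = malloc(10) -> d = 16; heap: [0-6 ALLOC][7-15 ALLOC][16-25 ALLOC][26-41 FREE]
Op 6: e = malloc(6) -> e = 26; heap: [0-6 ALLOC][7-15 ALLOC][16-25 ALLOC][26-31 ALLOC][32-41 FREE]
Op 7: b = realloc(b, 17) -> NULL (b unchanged); heap: [0-6 ALLOC][7-15 ALLOC][16-25 ALLOC][26-31 ALLOC][32-41 FREE]
Op 8: b = realloc(b, 6) -> b = 0; heap: [0-5 ALLOC][6-6 FREE][7-15 ALLOC][16-25 ALLOC][26-31 ALLOC][32-41 FREE]
free(b): b = 0 -> block [0-5 ALLOC]; mark free, coalesce with adjacent free neighbors -> [0-6 FREE][7-15 ALLOC][16-25 ALLOC][26-31 ALLOC][32-41 FREE]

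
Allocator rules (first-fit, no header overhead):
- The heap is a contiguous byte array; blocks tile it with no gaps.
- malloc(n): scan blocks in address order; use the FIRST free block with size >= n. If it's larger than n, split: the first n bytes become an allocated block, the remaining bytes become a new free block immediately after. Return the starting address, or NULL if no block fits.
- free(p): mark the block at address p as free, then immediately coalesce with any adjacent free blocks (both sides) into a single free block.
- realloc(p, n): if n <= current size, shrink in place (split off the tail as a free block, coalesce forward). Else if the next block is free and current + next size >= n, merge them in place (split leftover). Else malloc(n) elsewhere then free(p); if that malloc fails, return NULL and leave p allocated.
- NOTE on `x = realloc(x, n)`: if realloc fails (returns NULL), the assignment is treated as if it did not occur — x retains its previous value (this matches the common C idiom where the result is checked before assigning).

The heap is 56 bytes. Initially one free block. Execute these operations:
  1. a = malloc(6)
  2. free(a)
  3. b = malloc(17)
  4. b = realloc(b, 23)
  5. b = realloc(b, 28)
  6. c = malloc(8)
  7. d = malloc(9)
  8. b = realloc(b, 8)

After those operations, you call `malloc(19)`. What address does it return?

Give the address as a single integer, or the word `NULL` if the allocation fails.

Answer: 8

Derivation:
Op 1: a = malloc(6) -> a = 0; heap: [0-5 ALLOC][6-55 FREE]
Op 2: free(a) -> (freed a); heap: [0-55 FREE]
Op 3: b = malloc(17) -> b = 0; heap: [0-16 ALLOC][17-55 FREE]
Op 4: b = realloc(b, 23) -> b = 0; heap: [0-22 ALLOC][23-55 FREE]
Op 5: b = realloc(b, 28) -> b = 0; heap: [0-27 ALLOC][28-55 FREE]
Op 6: c = malloc(8) -> c = 28; heap: [0-27 ALLOC][28-35 ALLOC][36-55 FREE]
Op 7: d = malloc(9) -> d = 36; heap: [0-27 ALLOC][28-35 ALLOC][36-44 ALLOC][45-55 FREE]
Op 8: b = realloc(b, 8) -> b = 0; heap: [0-7 ALLOC][8-27 FREE][28-35 ALLOC][36-44 ALLOC][45-55 FREE]
malloc(19): first-fit scan over [0-7 ALLOC][8-27 FREE][28-35 ALLOC][36-44 ALLOC][45-55 FREE] -> 8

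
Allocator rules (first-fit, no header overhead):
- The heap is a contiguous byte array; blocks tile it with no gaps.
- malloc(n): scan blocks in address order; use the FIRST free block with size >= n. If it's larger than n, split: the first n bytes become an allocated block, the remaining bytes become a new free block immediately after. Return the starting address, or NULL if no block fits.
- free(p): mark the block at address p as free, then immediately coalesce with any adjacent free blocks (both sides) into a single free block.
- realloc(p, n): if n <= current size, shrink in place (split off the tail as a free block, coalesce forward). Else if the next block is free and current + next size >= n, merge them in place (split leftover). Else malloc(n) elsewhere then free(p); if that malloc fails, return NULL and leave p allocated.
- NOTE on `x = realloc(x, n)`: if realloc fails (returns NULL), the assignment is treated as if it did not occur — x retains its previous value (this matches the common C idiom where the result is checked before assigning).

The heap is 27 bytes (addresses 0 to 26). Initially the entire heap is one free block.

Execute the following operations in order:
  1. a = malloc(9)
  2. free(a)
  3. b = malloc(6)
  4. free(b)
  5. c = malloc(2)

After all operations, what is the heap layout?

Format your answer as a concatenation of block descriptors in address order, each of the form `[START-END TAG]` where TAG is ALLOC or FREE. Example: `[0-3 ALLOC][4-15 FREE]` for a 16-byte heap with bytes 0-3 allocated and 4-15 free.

Op 1: a = malloc(9) -> a = 0; heap: [0-8 ALLOC][9-26 FREE]
Op 2: free(a) -> (freed a); heap: [0-26 FREE]
Op 3: b = malloc(6) -> b = 0; heap: [0-5 ALLOC][6-26 FREE]
Op 4: free(b) -> (freed b); heap: [0-26 FREE]
Op 5: c = malloc(2) -> c = 0; heap: [0-1 ALLOC][2-26 FREE]

Answer: [0-1 ALLOC][2-26 FREE]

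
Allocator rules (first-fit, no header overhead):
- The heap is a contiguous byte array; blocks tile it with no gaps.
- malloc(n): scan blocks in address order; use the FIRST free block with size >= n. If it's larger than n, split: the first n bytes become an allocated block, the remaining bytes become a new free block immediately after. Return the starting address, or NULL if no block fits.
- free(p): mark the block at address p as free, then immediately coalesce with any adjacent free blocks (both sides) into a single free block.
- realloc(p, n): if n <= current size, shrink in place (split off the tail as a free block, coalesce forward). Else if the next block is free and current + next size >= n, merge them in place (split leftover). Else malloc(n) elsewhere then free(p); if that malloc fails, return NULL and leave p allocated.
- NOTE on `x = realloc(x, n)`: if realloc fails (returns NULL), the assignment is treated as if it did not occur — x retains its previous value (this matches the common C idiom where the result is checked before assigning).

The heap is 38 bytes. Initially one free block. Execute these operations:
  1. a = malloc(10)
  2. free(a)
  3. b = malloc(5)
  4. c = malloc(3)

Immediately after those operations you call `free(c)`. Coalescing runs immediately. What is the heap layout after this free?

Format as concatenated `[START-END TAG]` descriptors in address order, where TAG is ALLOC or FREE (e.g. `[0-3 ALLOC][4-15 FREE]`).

Answer: [0-4 ALLOC][5-37 FREE]

Derivation:
Op 1: a = malloc(10) -> a = 0; heap: [0-9 ALLOC][10-37 FREE]
Op 2: free(a) -> (freed a); heap: [0-37 FREE]
Op 3: b = malloc(5) -> b = 0; heap: [0-4 ALLOC][5-37 FREE]
Op 4: c = malloc(3) -> c = 5; heap: [0-4 ALLOC][5-7 ALLOC][8-37 FREE]
free(c): c = 5 -> block [5-7 ALLOC]; mark free, coalesce with adjacent free neighbors -> [0-4 ALLOC][5-37 FREE]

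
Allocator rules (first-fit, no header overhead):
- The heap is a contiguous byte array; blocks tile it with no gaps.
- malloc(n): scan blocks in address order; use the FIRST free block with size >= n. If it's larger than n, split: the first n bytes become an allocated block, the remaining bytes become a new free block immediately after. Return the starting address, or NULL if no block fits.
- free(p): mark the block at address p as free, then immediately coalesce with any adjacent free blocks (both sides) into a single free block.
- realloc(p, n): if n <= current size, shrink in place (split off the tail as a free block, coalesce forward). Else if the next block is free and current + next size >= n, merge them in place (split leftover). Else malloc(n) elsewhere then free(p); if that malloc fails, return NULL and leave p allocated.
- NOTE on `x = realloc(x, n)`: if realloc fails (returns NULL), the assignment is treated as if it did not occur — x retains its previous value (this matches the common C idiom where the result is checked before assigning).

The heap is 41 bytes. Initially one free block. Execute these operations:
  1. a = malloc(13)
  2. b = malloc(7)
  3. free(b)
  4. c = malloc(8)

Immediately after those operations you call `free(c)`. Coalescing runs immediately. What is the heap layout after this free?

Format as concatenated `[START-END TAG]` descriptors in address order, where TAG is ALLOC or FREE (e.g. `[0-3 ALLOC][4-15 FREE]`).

Op 1: a = malloc(13) -> a = 0; heap: [0-12 ALLOC][13-40 FREE]
Op 2: b = malloc(7) -> b = 13; heap: [0-12 ALLOC][13-19 ALLOC][20-40 FREE]
Op 3: free(b) -> (freed b); heap: [0-12 ALLOC][13-40 FREE]
Op 4: c = malloc(8) -> c = 13; heap: [0-12 ALLOC][13-20 ALLOC][21-40 FREE]
free(c): c = 13 -> block [13-20 ALLOC]; mark free, coalesce with adjacent free neighbors -> [0-12 ALLOC][13-40 FREE]

Answer: [0-12 ALLOC][13-40 FREE]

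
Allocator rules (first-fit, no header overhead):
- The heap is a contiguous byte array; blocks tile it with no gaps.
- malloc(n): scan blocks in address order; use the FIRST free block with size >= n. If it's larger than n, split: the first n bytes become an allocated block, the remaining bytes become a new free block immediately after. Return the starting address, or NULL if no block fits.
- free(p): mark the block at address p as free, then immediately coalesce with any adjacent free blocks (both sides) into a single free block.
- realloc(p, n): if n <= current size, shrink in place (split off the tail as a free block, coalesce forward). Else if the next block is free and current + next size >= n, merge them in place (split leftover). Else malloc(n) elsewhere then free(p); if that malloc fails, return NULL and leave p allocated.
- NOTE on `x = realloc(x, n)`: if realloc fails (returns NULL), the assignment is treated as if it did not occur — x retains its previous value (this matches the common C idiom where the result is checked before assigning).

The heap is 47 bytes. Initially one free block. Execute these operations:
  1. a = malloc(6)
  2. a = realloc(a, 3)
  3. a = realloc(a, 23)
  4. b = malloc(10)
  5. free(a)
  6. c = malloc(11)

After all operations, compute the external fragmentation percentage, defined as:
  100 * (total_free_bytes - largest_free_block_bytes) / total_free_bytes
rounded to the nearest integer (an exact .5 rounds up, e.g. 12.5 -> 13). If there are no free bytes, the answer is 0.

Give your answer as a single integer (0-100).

Answer: 46

Derivation:
Op 1: a = malloc(6) -> a = 0; heap: [0-5 ALLOC][6-46 FREE]
Op 2: a = realloc(a, 3) -> a = 0; heap: [0-2 ALLOC][3-46 FREE]
Op 3: a = realloc(a, 23) -> a = 0; heap: [0-22 ALLOC][23-46 FREE]
Op 4: b = malloc(10) -> b = 23; heap: [0-22 ALLOC][23-32 ALLOC][33-46 FREE]
Op 5: free(a) -> (freed a); heap: [0-22 FREE][23-32 ALLOC][33-46 FREE]
Op 6: c = malloc(11) -> c = 0; heap: [0-10 ALLOC][11-22 FREE][23-32 ALLOC][33-46 FREE]
Free blocks: [12 14] total_free=26 largest=14 -> 100*(26-14)/26 = 1200/26 ≈ 46.154 -> rounds to 46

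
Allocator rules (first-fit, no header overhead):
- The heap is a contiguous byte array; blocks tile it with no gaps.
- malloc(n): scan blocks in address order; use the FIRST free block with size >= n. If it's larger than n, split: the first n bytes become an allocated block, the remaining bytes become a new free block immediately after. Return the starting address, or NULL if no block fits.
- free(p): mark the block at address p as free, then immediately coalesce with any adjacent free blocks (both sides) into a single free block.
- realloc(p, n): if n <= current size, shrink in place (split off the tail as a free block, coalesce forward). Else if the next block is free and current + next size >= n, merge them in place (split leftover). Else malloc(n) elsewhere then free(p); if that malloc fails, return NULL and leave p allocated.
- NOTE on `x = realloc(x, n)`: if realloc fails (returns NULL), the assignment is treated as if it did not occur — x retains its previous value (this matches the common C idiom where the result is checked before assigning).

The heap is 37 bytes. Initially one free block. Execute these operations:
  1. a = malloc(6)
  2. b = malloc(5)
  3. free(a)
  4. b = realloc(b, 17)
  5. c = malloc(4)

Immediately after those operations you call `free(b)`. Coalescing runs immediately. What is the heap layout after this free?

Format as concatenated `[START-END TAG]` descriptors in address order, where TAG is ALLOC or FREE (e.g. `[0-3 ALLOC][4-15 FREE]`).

Answer: [0-3 ALLOC][4-36 FREE]

Derivation:
Op 1: a = malloc(6) -> a = 0; heap: [0-5 ALLOC][6-36 FREE]
Op 2: b = malloc(5) -> b = 6; heap: [0-5 ALLOC][6-10 ALLOC][11-36 FREE]
Op 3: free(a) -> (freed a); heap: [0-5 FREE][6-10 ALLOC][11-36 FREE]
Op 4: b = realloc(b, 17) -> b = 6; heap: [0-5 FREE][6-22 ALLOC][23-36 FREE]
Op 5: c = malloc(4) -> c = 0; heap: [0-3 ALLOC][4-5 FREE][6-22 ALLOC][23-36 FREE]
free(b): b = 6 -> block [6-22 ALLOC]; mark free, coalesce with adjacent free neighbors -> [0-3 ALLOC][4-36 FREE]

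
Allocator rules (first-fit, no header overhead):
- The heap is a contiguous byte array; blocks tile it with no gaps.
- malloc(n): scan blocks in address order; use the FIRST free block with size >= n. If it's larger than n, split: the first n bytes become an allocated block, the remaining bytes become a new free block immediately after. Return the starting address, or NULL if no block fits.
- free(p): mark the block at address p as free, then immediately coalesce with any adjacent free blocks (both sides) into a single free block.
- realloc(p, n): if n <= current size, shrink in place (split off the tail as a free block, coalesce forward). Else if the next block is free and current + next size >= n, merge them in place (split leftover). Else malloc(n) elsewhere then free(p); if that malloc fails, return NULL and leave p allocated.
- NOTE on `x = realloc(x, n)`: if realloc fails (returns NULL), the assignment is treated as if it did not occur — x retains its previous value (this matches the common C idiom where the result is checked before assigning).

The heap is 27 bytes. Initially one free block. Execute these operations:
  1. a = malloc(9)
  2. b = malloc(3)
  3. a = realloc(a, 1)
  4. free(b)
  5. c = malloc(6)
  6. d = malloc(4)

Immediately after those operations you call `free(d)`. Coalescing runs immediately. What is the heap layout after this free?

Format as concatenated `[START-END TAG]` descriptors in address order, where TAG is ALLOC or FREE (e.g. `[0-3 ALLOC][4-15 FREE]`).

Answer: [0-0 ALLOC][1-6 ALLOC][7-26 FREE]

Derivation:
Op 1: a = malloc(9) -> a = 0; heap: [0-8 ALLOC][9-26 FREE]
Op 2: b = malloc(3) -> b = 9; heap: [0-8 ALLOC][9-11 ALLOC][12-26 FREE]
Op 3: a = realloc(a, 1) -> a = 0; heap: [0-0 ALLOC][1-8 FREE][9-11 ALLOC][12-26 FREE]
Op 4: free(b) -> (freed b); heap: [0-0 ALLOC][1-26 FREE]
Op 5: c = malloc(6) -> c = 1; heap: [0-0 ALLOC][1-6 ALLOC][7-26 FREE]
Op 6: d = malloc(4) -> d = 7; heap: [0-0 ALLOC][1-6 ALLOC][7-10 ALLOC][11-26 FREE]
free(d): d = 7 -> block [7-10 ALLOC]; mark free, coalesce with adjacent free neighbors -> [0-0 ALLOC][1-6 ALLOC][7-26 FREE]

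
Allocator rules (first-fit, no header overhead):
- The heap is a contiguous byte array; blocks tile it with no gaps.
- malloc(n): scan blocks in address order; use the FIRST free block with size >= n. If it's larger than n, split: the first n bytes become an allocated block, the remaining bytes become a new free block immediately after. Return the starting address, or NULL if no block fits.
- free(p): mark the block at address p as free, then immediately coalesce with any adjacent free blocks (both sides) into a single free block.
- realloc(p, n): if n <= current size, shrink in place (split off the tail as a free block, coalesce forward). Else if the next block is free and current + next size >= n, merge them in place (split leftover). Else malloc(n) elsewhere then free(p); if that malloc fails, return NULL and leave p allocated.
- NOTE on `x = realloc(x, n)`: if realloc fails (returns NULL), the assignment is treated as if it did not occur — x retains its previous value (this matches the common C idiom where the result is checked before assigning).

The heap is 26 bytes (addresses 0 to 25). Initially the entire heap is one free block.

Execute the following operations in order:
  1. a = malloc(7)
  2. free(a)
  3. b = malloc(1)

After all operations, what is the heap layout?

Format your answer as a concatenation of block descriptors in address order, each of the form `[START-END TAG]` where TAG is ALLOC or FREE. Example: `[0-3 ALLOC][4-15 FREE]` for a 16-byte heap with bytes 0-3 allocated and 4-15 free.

Answer: [0-0 ALLOC][1-25 FREE]

Derivation:
Op 1: a = malloc(7) -> a = 0; heap: [0-6 ALLOC][7-25 FREE]
Op 2: free(a) -> (freed a); heap: [0-25 FREE]
Op 3: b = malloc(1) -> b = 0; heap: [0-0 ALLOC][1-25 FREE]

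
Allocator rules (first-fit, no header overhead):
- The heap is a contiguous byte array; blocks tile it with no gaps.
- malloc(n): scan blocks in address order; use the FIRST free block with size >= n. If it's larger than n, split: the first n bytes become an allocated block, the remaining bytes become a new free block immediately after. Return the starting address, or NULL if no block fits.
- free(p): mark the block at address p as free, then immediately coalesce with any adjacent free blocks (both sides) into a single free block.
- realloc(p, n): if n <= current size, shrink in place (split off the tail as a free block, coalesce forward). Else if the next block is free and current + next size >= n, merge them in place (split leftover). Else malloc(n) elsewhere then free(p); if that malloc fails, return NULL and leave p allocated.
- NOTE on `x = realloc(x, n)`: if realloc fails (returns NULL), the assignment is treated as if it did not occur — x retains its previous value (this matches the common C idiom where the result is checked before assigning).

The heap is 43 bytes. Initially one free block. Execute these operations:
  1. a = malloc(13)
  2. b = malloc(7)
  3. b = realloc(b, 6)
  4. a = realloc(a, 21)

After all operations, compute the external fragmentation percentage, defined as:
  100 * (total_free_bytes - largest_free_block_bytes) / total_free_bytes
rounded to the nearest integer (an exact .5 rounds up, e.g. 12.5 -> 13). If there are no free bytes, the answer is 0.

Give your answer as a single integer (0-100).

Op 1: a = malloc(13) -> a = 0; heap: [0-12 ALLOC][13-42 FREE]
Op 2: b = malloc(7) -> b = 13; heap: [0-12 ALLOC][13-19 ALLOC][20-42 FREE]
Op 3: b = realloc(b, 6) -> b = 13; heap: [0-12 ALLOC][13-18 ALLOC][19-42 FREE]
Op 4: a = realloc(a, 21) -> a = 19; heap: [0-12 FREE][13-18 ALLOC][19-39 ALLOC][40-42 FREE]
Free blocks: [13 3] total_free=16 largest=13 -> 100*(16-13)/16 = 300/16 = 18.75 -> rounds to 19

Answer: 19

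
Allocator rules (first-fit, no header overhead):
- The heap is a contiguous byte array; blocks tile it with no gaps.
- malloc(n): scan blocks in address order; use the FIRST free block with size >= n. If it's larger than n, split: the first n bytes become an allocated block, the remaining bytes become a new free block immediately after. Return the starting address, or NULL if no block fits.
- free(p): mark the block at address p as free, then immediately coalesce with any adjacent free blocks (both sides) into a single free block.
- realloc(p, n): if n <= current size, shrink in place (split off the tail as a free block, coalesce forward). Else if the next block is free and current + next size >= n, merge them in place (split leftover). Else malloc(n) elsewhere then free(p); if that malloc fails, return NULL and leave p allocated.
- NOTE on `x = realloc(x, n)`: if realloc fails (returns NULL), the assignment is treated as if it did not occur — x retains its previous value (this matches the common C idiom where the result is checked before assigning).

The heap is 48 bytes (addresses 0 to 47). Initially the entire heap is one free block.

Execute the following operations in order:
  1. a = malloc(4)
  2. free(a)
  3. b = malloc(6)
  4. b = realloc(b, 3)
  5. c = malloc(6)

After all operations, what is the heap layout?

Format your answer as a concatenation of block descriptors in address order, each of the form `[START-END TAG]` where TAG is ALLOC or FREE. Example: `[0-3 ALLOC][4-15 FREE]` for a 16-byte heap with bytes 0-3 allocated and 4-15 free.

Answer: [0-2 ALLOC][3-8 ALLOC][9-47 FREE]

Derivation:
Op 1: a = malloc(4) -> a = 0; heap: [0-3 ALLOC][4-47 FREE]
Op 2: free(a) -> (freed a); heap: [0-47 FREE]
Op 3: b = malloc(6) -> b = 0; heap: [0-5 ALLOC][6-47 FREE]
Op 4: b = realloc(b, 3) -> b = 0; heap: [0-2 ALLOC][3-47 FREE]
Op 5: c = malloc(6) -> c = 3; heap: [0-2 ALLOC][3-8 ALLOC][9-47 FREE]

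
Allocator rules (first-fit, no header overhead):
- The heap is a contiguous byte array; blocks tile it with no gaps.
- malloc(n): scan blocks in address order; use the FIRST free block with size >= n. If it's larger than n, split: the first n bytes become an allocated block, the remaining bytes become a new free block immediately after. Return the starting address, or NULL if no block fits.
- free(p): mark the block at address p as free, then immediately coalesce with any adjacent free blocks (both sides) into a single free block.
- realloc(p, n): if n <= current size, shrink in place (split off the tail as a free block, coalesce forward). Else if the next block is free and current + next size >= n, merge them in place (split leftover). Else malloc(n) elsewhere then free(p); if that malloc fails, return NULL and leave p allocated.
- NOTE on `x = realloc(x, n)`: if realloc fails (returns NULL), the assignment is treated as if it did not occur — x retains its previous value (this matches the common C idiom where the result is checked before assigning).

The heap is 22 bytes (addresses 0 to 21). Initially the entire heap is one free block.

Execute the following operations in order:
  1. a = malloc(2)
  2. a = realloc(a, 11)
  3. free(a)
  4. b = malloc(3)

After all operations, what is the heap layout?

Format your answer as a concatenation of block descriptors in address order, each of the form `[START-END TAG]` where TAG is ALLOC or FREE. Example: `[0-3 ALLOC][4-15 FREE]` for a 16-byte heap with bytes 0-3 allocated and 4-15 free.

Answer: [0-2 ALLOC][3-21 FREE]

Derivation:
Op 1: a = malloc(2) -> a = 0; heap: [0-1 ALLOC][2-21 FREE]
Op 2: a = realloc(a, 11) -> a = 0; heap: [0-10 ALLOC][11-21 FREE]
Op 3: free(a) -> (freed a); heap: [0-21 FREE]
Op 4: b = malloc(3) -> b = 0; heap: [0-2 ALLOC][3-21 FREE]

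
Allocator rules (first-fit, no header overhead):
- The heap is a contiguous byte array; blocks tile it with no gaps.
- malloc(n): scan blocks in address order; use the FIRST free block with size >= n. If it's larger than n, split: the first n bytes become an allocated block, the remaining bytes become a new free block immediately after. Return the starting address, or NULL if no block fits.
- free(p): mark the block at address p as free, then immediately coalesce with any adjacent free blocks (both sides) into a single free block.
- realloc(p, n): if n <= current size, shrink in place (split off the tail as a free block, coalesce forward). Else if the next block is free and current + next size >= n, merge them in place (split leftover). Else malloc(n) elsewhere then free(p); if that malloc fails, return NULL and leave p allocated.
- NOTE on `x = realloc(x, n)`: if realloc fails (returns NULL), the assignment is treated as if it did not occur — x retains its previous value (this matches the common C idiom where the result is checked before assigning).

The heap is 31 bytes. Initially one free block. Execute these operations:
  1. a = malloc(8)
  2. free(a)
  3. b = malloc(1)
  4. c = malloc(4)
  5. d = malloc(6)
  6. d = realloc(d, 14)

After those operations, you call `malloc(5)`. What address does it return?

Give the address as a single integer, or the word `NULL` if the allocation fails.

Op 1: a = malloc(8) -> a = 0; heap: [0-7 ALLOC][8-30 FREE]
Op 2: free(a) -> (freed a); heap: [0-30 FREE]
Op 3: b = malloc(1) -> b = 0; heap: [0-0 ALLOC][1-30 FREE]
Op 4: c = malloc(4) -> c = 1; heap: [0-0 ALLOC][1-4 ALLOC][5-30 FREE]
Op 5: d = malloc(6) -> d = 5; heap: [0-0 ALLOC][1-4 ALLOC][5-10 ALLOC][11-30 FREE]
Op 6: d = realloc(d, 14) -> d = 5; heap: [0-0 ALLOC][1-4 ALLOC][5-18 ALLOC][19-30 FREE]
malloc(5): first-fit scan over [0-0 ALLOC][1-4 ALLOC][5-18 ALLOC][19-30 FREE] -> 19

Answer: 19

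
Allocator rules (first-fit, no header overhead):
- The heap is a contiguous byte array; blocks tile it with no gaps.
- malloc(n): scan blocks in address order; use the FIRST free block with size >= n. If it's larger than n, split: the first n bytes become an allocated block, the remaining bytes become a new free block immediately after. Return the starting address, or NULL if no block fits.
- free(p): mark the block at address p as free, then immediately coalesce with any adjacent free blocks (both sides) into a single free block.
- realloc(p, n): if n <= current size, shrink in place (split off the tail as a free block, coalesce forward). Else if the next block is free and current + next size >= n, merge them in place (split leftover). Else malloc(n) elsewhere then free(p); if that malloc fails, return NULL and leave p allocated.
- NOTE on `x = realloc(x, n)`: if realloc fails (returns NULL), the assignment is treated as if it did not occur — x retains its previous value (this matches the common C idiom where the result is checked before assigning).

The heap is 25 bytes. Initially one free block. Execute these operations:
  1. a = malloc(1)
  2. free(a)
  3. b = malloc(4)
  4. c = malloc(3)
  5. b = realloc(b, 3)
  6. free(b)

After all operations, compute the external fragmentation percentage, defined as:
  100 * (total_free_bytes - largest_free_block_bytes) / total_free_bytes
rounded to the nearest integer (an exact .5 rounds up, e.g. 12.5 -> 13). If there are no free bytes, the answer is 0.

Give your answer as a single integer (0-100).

Answer: 18

Derivation:
Op 1: a = malloc(1) -> a = 0; heap: [0-0 ALLOC][1-24 FREE]
Op 2: free(a) -> (freed a); heap: [0-24 FREE]
Op 3: b = malloc(4) -> b = 0; heap: [0-3 ALLOC][4-24 FREE]
Op 4: c = malloc(3) -> c = 4; heap: [0-3 ALLOC][4-6 ALLOC][7-24 FREE]
Op 5: b = realloc(b, 3) -> b = 0; heap: [0-2 ALLOC][3-3 FREE][4-6 ALLOC][7-24 FREE]
Op 6: free(b) -> (freed b); heap: [0-3 FREE][4-6 ALLOC][7-24 FREE]
Free blocks: [4 18] total_free=22 largest=18 -> 100*(22-18)/22 = 400/22 ≈ 18.182 -> rounds to 18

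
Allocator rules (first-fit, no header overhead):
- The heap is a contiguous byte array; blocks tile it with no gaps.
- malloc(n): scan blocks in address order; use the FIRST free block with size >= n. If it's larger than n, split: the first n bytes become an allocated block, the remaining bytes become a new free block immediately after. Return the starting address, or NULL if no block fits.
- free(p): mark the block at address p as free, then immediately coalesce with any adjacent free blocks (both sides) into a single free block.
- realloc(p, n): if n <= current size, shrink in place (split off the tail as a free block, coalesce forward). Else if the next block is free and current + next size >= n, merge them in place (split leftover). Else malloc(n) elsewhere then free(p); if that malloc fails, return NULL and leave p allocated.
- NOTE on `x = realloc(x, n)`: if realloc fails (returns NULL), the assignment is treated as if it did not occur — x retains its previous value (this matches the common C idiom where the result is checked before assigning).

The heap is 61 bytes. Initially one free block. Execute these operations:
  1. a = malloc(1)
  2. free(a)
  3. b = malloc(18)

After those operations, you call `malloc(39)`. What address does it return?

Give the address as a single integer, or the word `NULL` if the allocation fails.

Answer: 18

Derivation:
Op 1: a = malloc(1) -> a = 0; heap: [0-0 ALLOC][1-60 FREE]
Op 2: free(a) -> (freed a); heap: [0-60 FREE]
Op 3: b = malloc(18) -> b = 0; heap: [0-17 ALLOC][18-60 FREE]
malloc(39): first-fit scan over [0-17 ALLOC][18-60 FREE] -> 18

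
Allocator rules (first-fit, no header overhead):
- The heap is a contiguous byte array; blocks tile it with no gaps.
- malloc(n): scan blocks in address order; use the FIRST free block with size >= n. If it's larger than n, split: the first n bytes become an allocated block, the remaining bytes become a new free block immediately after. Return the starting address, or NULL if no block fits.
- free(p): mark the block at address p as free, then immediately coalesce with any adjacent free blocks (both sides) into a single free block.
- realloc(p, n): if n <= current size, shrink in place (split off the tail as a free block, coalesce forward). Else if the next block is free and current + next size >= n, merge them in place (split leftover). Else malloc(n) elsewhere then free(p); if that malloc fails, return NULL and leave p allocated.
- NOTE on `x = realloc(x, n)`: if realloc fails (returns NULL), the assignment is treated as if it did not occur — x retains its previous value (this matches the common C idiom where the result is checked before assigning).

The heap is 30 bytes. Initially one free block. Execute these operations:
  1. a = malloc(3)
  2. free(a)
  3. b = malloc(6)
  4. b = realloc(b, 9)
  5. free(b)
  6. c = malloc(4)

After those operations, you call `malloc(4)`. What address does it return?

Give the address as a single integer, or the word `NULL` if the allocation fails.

Op 1: a = malloc(3) -> a = 0; heap: [0-2 ALLOC][3-29 FREE]
Op 2: free(a) -> (freed a); heap: [0-29 FREE]
Op 3: b = malloc(6) -> b = 0; heap: [0-5 ALLOC][6-29 FREE]
Op 4: b = realloc(b, 9) -> b = 0; heap: [0-8 ALLOC][9-29 FREE]
Op 5: free(b) -> (freed b); heap: [0-29 FREE]
Op 6: c = malloc(4) -> c = 0; heap: [0-3 ALLOC][4-29 FREE]
malloc(4): first-fit scan over [0-3 ALLOC][4-29 FREE] -> 4

Answer: 4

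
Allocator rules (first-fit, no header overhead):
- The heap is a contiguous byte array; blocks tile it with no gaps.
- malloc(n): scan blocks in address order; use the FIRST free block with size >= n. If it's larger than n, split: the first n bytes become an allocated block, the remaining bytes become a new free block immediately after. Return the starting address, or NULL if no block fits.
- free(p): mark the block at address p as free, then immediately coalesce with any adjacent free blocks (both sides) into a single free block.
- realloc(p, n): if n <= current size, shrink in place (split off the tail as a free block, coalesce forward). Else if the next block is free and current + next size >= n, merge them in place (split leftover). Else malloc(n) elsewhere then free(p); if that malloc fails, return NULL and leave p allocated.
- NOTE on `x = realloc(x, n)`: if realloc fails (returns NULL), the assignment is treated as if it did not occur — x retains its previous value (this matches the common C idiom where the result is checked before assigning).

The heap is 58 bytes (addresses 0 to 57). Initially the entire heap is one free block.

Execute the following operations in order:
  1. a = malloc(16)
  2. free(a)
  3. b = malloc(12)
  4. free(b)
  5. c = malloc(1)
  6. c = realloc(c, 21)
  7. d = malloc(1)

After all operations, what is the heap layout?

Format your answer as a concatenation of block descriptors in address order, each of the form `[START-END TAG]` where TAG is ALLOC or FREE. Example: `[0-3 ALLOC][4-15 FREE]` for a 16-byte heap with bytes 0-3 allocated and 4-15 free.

Op 1: a = malloc(16) -> a = 0; heap: [0-15 ALLOC][16-57 FREE]
Op 2: free(a) -> (freed a); heap: [0-57 FREE]
Op 3: b = malloc(12) -> b = 0; heap: [0-11 ALLOC][12-57 FREE]
Op 4: free(b) -> (freed b); heap: [0-57 FREE]
Op 5: c = malloc(1) -> c = 0; heap: [0-0 ALLOC][1-57 FREE]
Op 6: c = realloc(c, 21) -> c = 0; heap: [0-20 ALLOC][21-57 FREE]
Op 7: d = malloc(1) -> d = 21; heap: [0-20 ALLOC][21-21 ALLOC][22-57 FREE]

Answer: [0-20 ALLOC][21-21 ALLOC][22-57 FREE]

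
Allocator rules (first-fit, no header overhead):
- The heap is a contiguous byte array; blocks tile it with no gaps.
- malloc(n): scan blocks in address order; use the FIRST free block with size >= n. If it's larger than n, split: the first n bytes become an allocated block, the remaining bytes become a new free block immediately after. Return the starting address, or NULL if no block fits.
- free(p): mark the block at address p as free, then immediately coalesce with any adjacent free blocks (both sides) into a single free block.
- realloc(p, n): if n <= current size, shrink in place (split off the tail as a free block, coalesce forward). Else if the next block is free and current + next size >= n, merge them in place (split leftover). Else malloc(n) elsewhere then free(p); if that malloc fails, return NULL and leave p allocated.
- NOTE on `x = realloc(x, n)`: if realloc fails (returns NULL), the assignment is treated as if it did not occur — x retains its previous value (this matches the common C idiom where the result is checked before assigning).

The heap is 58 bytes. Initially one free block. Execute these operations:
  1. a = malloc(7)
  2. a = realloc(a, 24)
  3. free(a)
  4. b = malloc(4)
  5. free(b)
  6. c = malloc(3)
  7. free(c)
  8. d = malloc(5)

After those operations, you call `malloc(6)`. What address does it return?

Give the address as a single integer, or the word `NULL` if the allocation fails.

Answer: 5

Derivation:
Op 1: a = malloc(7) -> a = 0; heap: [0-6 ALLOC][7-57 FREE]
Op 2: a = realloc(a, 24) -> a = 0; heap: [0-23 ALLOC][24-57 FREE]
Op 3: free(a) -> (freed a); heap: [0-57 FREE]
Op 4: b = malloc(4) -> b = 0; heap: [0-3 ALLOC][4-57 FREE]
Op 5: free(b) -> (freed b); heap: [0-57 FREE]
Op 6: c = malloc(3) -> c = 0; heap: [0-2 ALLOC][3-57 FREE]
Op 7: free(c) -> (freed c); heap: [0-57 FREE]
Op 8: d = malloc(5) -> d = 0; heap: [0-4 ALLOC][5-57 FREE]
malloc(6): first-fit scan over [0-4 ALLOC][5-57 FREE] -> 5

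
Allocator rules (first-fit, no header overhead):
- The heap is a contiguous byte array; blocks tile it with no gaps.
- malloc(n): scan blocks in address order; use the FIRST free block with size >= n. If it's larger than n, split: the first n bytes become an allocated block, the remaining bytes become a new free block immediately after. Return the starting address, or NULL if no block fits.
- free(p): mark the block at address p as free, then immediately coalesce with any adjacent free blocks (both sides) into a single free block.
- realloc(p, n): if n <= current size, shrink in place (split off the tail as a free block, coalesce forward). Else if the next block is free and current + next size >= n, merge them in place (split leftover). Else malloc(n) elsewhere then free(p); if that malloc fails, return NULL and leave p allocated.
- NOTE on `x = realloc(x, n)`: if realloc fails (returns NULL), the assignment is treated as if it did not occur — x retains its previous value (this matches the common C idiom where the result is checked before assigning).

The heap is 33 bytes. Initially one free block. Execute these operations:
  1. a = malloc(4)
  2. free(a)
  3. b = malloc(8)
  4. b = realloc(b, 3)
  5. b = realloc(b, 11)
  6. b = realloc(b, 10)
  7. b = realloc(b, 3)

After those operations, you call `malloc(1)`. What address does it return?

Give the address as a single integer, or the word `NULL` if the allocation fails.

Answer: 3

Derivation:
Op 1: a = malloc(4) -> a = 0; heap: [0-3 ALLOC][4-32 FREE]
Op 2: free(a) -> (freed a); heap: [0-32 FREE]
Op 3: b = malloc(8) -> b = 0; heap: [0-7 ALLOC][8-32 FREE]
Op 4: b = realloc(b, 3) -> b = 0; heap: [0-2 ALLOC][3-32 FREE]
Op 5: b = realloc(b, 11) -> b = 0; heap: [0-10 ALLOC][11-32 FREE]
Op 6: b = realloc(b, 10) -> b = 0; heap: [0-9 ALLOC][10-32 FREE]
Op 7: b = realloc(b, 3) -> b = 0; heap: [0-2 ALLOC][3-32 FREE]
malloc(1): first-fit scan over [0-2 ALLOC][3-32 FREE] -> 3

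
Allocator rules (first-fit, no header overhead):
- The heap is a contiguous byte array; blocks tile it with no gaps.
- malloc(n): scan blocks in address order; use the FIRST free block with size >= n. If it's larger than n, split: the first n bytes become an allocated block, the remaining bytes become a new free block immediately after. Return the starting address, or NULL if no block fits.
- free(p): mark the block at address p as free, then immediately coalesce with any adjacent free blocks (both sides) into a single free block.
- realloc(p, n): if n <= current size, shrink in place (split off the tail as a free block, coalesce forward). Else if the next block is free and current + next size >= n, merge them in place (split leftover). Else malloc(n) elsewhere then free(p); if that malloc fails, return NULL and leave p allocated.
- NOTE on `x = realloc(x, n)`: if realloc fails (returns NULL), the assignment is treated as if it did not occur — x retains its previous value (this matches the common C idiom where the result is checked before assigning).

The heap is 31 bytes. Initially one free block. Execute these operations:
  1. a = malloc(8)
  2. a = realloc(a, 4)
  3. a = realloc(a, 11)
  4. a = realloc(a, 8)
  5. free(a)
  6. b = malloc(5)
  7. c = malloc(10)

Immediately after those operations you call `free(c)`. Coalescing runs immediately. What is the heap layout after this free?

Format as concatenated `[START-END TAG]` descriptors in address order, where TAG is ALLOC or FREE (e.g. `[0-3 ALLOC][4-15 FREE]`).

Op 1: a = malloc(8) -> a = 0; heap: [0-7 ALLOC][8-30 FREE]
Op 2: a = realloc(a, 4) -> a = 0; heap: [0-3 ALLOC][4-30 FREE]
Op 3: a = realloc(a, 11) -> a = 0; heap: [0-10 ALLOC][11-30 FREE]
Op 4: a = realloc(a, 8) -> a = 0; heap: [0-7 ALLOC][8-30 FREE]
Op 5: free(a) -> (freed a); heap: [0-30 FREE]
Op 6: b = malloc(5) -> b = 0; heap: [0-4 ALLOC][5-30 FREE]
Op 7: c = malloc(10) -> c = 5; heap: [0-4 ALLOC][5-14 ALLOC][15-30 FREE]
free(c): c = 5 -> block [5-14 ALLOC]; mark free, coalesce with adjacent free neighbors -> [0-4 ALLOC][5-30 FREE]

Answer: [0-4 ALLOC][5-30 FREE]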